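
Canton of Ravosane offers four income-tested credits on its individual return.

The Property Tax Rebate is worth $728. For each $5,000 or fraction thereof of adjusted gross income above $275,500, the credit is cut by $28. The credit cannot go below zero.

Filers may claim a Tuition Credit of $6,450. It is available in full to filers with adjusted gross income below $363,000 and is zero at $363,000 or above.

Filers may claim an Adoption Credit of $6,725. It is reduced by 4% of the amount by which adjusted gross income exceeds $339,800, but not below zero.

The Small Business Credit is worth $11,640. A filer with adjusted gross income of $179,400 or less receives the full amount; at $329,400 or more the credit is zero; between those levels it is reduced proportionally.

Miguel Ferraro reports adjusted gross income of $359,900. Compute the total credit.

Property Tax Rebate: income exceeds $275,500 by $84,400, which is 17 full-or-partial $5,000 increments; reduction = 17 × $28 = $476, leaving $252.
Tuition Credit: $359,900 is below the $363,000 cutoff, so the full $6,450 applies.
Adoption Credit: 4% of the $20,100 excess over $339,800 is $804; credit = $6,725 − $804 = $5,921.
Small Business Credit: $359,900 is at or above $329,400, so the credit is $0.
Total: $252 + $6,450 + $5,921 + $0 = $12,623.

$12,623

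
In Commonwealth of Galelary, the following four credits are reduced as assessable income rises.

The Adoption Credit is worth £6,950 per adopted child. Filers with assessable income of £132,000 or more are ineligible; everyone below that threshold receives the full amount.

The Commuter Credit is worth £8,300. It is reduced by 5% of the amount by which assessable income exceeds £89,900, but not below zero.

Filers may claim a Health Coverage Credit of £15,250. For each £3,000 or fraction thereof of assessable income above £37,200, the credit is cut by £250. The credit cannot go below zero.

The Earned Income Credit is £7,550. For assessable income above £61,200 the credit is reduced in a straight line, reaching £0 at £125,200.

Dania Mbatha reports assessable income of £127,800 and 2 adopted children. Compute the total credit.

£27,805

Adoption Credit: base = 2 × £6,950 = £13,900. £127,800 is below the £132,000 cutoff, so the full £13,900 applies.
Commuter Credit: 5% of the £37,900 excess over £89,900 is £1,895; credit = £8,300 − £1,895 = £6,405.
Health Coverage Credit: income exceeds £37,200 by £90,600, which is 31 full-or-partial £3,000 increments; reduction = 31 × £250 = £7,750, leaving £7,500.
Earned Income Credit: £127,800 is at or above £125,200, so the credit is £0.
Total: £13,900 + £6,405 + £7,500 + £0 = £27,805.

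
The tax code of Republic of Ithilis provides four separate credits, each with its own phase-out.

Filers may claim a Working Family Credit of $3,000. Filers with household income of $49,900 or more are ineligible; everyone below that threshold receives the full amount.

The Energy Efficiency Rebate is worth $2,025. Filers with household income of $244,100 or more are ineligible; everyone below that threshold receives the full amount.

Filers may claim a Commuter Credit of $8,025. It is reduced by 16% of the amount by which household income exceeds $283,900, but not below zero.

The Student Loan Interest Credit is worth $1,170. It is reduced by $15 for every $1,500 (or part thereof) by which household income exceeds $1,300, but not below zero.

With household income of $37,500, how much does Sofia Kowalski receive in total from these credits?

Working Family Credit: $37,500 is below the $49,900 cutoff, so the full $3,000 applies.
Energy Efficiency Rebate: $37,500 is below the $244,100 cutoff, so the full $2,025 applies.
Commuter Credit: $37,500 is at or below the $283,900 threshold, so the full $8,025 applies.
Student Loan Interest Credit: income exceeds $1,300 by $36,200, which is 25 full-or-partial $1,500 increments; reduction = 25 × $15 = $375, leaving $795.
Total: $3,000 + $2,025 + $8,025 + $795 = $13,845.

$13,845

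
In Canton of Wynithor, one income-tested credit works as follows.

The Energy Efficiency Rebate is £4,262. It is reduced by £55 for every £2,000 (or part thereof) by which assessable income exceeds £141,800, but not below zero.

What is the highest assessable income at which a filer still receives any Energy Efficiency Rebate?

After 77 increments the reduction is 77 × £55 = £4,235, leaving £27; one more increment wipes it out. Increment 77 ends at excess 77 × £2,000 = £154,000, so the highest qualifying income is £141,800 + £154,000 = £295,800.

£295,800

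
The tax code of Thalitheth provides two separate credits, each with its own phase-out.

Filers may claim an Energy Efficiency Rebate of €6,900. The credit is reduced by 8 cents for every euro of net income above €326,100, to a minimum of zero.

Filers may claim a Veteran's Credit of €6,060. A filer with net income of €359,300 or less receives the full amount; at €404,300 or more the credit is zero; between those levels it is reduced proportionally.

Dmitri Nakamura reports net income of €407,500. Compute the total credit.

€388

Energy Efficiency Rebate: 8% of the €81,400 excess over €326,100 is €6,512; credit = €6,900 − €6,512 = €388.
Veteran's Credit: €407,500 is at or above €404,300, so the credit is €0.
Total: €388 + €0 = €388.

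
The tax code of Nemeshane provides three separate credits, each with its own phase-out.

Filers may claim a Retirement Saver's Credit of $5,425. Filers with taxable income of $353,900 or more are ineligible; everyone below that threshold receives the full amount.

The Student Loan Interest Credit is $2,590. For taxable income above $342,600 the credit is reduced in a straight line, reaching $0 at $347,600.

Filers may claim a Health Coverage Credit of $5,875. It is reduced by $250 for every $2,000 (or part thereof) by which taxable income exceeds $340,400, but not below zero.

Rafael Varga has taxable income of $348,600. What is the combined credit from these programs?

Retirement Saver's Credit: $348,600 is below the $353,900 cutoff, so the full $5,425 applies.
Student Loan Interest Credit: $348,600 is at or above $347,600, so the credit is $0.
Health Coverage Credit: income exceeds $340,400 by $8,200, which is 5 full-or-partial $2,000 increments; reduction = 5 × $250 = $1,250, leaving $4,625.
Total: $5,425 + $0 + $4,625 = $10,050.

$10,050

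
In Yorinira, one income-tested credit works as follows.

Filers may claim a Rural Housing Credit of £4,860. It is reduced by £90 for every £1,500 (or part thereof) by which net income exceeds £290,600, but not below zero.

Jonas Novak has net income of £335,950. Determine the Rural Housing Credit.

£2,070

Rural Housing Credit: income exceeds £290,600 by £45,350, which is 31 full-or-partial £1,500 increments; reduction = 31 × £90 = £2,790, leaving £2,070.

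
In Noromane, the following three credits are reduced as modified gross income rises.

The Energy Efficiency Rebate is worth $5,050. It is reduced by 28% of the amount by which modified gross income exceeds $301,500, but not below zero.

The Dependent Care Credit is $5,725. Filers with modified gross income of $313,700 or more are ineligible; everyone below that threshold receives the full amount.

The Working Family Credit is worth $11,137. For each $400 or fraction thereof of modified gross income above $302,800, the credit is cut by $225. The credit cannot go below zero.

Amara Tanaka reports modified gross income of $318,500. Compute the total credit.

Energy Efficiency Rebate: 28% of the $17,000 excess over $301,500 is $4,760; credit = $5,050 − $4,760 = $290.
Dependent Care Credit: $318,500 meets or exceeds the $313,700 cutoff, so the credit is $0.
Working Family Credit: income exceeds $302,800 by $15,700, which is 40 full-or-partial $400 increments; reduction = 40 × $225 = $9,000, leaving $2,137.
Total: $290 + $0 + $2,137 = $2,427.

$2,427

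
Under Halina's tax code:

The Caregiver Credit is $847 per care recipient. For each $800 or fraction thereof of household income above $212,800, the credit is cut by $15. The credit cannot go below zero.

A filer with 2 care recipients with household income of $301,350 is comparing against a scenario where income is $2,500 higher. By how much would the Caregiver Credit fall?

At $301,350 — base = 2 × $847 = $1,694. income exceeds $212,800 by $88,550, which is 111 full-or-partial $800 increments; reduction = 111 × $15 = $1,665, leaving $29.
At $303,850 — base = 2 × $847 = $1,694. income exceeds $212,800 by $91,050 → 114 increments × $15 = $1,710 ≥ base, so the credit is $0.
Lost: $29 − $0 = $29.

$29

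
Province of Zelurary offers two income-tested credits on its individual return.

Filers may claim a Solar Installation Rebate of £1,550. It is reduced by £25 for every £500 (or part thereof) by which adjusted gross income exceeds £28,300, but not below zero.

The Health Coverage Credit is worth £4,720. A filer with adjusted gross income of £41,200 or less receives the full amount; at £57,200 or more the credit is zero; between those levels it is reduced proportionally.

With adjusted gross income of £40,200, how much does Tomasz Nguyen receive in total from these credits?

£5,670

Solar Installation Rebate: income exceeds £28,300 by £11,900, which is 24 full-or-partial £500 increments; reduction = 24 × £25 = £600, leaving £950.
Health Coverage Credit: £40,200 is at or below the £41,200 threshold, so the full £4,720 applies.
Total: £950 + £4,720 = £5,670.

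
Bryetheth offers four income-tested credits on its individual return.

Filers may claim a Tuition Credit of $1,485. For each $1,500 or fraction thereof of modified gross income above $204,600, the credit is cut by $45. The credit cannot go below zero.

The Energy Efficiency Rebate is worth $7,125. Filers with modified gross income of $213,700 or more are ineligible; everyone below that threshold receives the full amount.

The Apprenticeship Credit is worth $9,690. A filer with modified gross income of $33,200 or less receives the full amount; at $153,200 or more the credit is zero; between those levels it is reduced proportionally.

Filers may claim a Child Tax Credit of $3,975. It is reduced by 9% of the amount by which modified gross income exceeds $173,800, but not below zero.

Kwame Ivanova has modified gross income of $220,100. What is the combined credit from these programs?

$990

Tuition Credit: income exceeds $204,600 by $15,500, which is 11 full-or-partial $1,500 increments; reduction = 11 × $45 = $495, leaving $990.
Energy Efficiency Rebate: $220,100 meets or exceeds the $213,700 cutoff, so the credit is $0.
Apprenticeship Credit: $220,100 is at or above $153,200, so the credit is $0.
Child Tax Credit: 9% of the $46,300 excess over $173,800 is $4,167 ≥ base, so the credit is $0.
Total: $990 + $0 + $0 + $0 = $990.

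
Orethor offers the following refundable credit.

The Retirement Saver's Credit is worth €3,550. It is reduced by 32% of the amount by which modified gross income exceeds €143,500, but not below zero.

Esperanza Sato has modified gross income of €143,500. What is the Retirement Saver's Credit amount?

€3,550

Retirement Saver's Credit: €143,500 is at or below the €143,500 threshold, so the full €3,550 applies.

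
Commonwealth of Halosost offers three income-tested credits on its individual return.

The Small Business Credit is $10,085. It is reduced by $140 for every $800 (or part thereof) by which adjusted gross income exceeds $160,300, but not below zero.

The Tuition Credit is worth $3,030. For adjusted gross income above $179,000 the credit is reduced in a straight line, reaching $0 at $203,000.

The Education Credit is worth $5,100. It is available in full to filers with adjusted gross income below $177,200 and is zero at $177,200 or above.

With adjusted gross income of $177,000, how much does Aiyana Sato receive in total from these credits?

$15,275

Small Business Credit: income exceeds $160,300 by $16,700, which is 21 full-or-partial $800 increments; reduction = 21 × $140 = $2,940, leaving $7,145.
Tuition Credit: $177,000 is at or below the $179,000 threshold, so the full $3,030 applies.
Education Credit: $177,000 is below the $177,200 cutoff, so the full $5,100 applies.
Total: $7,145 + $3,030 + $5,100 = $15,275.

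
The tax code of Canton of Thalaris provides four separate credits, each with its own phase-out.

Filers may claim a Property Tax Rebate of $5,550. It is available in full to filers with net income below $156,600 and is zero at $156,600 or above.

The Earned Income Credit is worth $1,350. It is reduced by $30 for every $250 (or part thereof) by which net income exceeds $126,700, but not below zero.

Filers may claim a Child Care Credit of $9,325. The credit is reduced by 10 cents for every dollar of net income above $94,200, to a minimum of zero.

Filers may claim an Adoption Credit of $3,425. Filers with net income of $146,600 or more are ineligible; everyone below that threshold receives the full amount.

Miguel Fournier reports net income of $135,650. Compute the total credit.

Property Tax Rebate: $135,650 is below the $156,600 cutoff, so the full $5,550 applies.
Earned Income Credit: income exceeds $126,700 by $8,950, which is 36 full-or-partial $250 increments; reduction = 36 × $30 = $1,080, leaving $270.
Child Care Credit: 10% of the $41,450 excess over $94,200 is $4,145; credit = $9,325 − $4,145 = $5,180.
Adoption Credit: $135,650 is below the $146,600 cutoff, so the full $3,425 applies.
Total: $5,550 + $270 + $5,180 + $3,425 = $14,425.

$14,425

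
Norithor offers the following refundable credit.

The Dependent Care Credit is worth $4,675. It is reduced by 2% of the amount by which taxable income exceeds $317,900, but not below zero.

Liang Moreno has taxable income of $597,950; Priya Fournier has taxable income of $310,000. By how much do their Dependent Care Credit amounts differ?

Liang ($597,950): Dependent Care Credit: 2% of the $280,050 excess over $317,900 is $5,601 ≥ base, so the credit is $0.
Priya ($310,000): Dependent Care Credit: $310,000 is at or below the $317,900 threshold, so the full $4,675 applies.
Difference: |$0 − $4,675| = $4,675.

$4,675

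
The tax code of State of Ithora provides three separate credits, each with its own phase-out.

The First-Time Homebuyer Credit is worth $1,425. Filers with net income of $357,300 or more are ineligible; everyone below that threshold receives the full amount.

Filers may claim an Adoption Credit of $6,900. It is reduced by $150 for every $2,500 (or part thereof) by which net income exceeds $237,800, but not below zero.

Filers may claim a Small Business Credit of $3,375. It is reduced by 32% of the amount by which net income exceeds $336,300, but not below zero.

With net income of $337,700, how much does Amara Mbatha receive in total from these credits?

$5,252

First-Time Homebuyer Credit: $337,700 is below the $357,300 cutoff, so the full $1,425 applies.
Adoption Credit: income exceeds $237,800 by $99,900, which is 40 full-or-partial $2,500 increments; reduction = 40 × $150 = $6,000, leaving $900.
Small Business Credit: 32% of the $1,400 excess over $336,300 is $448; credit = $3,375 − $448 = $2,927.
Total: $1,425 + $900 + $2,927 = $5,252.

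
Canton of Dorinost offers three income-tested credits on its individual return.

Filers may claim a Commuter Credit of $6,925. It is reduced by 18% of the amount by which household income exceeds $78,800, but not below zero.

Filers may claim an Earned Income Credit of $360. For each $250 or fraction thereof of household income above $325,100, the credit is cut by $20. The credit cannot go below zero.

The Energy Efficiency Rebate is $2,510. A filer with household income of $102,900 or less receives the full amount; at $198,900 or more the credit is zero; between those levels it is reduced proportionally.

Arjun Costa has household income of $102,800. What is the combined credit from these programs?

Commuter Credit: 18% of the $24,000 excess over $78,800 is $4,320; credit = $6,925 − $4,320 = $2,605.
Earned Income Credit: $102,800 is at or below the $325,100 threshold, so the full $360 applies.
Energy Efficiency Rebate: $102,800 is at or below the $102,900 threshold, so the full $2,510 applies.
Total: $2,605 + $360 + $2,510 = $5,475.

$5,475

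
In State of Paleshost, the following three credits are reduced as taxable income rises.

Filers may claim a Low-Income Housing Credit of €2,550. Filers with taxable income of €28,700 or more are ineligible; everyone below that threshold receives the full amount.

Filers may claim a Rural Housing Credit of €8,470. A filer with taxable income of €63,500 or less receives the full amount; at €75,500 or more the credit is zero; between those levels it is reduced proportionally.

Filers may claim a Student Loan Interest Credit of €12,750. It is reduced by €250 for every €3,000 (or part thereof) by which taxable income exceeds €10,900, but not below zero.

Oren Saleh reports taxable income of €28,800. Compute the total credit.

€19,720

Low-Income Housing Credit: €28,800 meets or exceeds the €28,700 cutoff, so the credit is €0.
Rural Housing Credit: €28,800 is at or below the €63,500 threshold, so the full €8,470 applies.
Student Loan Interest Credit: income exceeds €10,900 by €17,900, which is 6 full-or-partial €3,000 increments; reduction = 6 × €250 = €1,500, leaving €11,250.
Total: €0 + €8,470 + €11,250 = €19,720.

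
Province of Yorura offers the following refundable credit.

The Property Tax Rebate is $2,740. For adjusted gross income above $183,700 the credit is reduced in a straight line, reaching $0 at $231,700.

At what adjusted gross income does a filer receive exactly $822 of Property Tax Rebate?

$217,300

$822 is 822/2,740 of the full $2,740, so 1,918/2,740 of the $48,000 range has been used: income = $183,700 + $48,000 × 1,918/2,740 = $217,300.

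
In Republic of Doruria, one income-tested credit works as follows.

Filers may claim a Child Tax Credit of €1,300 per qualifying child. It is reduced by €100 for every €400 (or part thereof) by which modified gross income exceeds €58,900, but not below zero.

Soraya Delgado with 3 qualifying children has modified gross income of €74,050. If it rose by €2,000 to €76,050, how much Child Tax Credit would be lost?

€100

At €74,050 — base = 3 × €1,300 = €3,900. income exceeds €58,900 by €15,150, which is 38 full-or-partial €400 increments; reduction = 38 × €100 = €3,800, leaving €100.
At €76,050 — base = 3 × €1,300 = €3,900. income exceeds €58,900 by €17,150 → 43 increments × €100 = €4,300 ≥ base, so the credit is €0.
Lost: €100 − €0 = €100.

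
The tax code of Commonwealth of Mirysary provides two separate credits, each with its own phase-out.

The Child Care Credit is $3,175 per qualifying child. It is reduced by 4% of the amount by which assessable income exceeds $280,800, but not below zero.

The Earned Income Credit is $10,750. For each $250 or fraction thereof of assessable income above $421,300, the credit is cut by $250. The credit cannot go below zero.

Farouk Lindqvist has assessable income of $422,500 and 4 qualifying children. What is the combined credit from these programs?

Child Care Credit: base = 4 × $3,175 = $12,700. 4% of the $141,700 excess over $280,800 is $5,668; credit = $12,700 − $5,668 = $7,032.
Earned Income Credit: income exceeds $421,300 by $1,200, which is 5 full-or-partial $250 increments; reduction = 5 × $250 = $1,250, leaving $9,500.
Total: $7,032 + $9,500 = $16,532.

$16,532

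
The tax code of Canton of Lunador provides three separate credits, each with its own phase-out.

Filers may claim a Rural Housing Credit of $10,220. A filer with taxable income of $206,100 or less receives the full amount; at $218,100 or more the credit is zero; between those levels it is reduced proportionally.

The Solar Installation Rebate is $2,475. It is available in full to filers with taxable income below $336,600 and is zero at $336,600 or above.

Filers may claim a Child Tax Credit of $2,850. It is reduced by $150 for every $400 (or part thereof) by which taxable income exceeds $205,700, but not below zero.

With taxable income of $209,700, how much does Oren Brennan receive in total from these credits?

$10,979

Rural Housing Credit: $209,700 is $3,600 into a $12,000 phase-out range, leaving 8,400/12,000 of the credit: $10,220 × 8,400/12,000 = $7,154.
Solar Installation Rebate: $209,700 is below the $336,600 cutoff, so the full $2,475 applies.
Child Tax Credit: income exceeds $205,700 by $4,000, which is 10 full-or-partial $400 increments; reduction = 10 × $150 = $1,500, leaving $1,350.
Total: $7,154 + $2,475 + $1,350 = $10,979.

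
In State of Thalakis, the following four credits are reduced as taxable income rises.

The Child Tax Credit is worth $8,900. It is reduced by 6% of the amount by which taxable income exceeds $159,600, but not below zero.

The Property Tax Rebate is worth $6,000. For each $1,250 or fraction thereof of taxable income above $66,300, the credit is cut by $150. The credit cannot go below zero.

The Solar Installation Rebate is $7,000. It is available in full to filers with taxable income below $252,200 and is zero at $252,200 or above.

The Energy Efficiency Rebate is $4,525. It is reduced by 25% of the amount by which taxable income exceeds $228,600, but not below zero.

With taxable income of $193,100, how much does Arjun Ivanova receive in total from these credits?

Child Tax Credit: 6% of the $33,500 excess over $159,600 is $2,010; credit = $8,900 − $2,010 = $6,890.
Property Tax Rebate: income exceeds $66,300 by $126,800 → 102 increments × $150 = $15,300 ≥ base, so the credit is $0.
Solar Installation Rebate: $193,100 is below the $252,200 cutoff, so the full $7,000 applies.
Energy Efficiency Rebate: $193,100 is at or below the $228,600 threshold, so the full $4,525 applies.
Total: $6,890 + $0 + $7,000 + $4,525 = $18,415.

$18,415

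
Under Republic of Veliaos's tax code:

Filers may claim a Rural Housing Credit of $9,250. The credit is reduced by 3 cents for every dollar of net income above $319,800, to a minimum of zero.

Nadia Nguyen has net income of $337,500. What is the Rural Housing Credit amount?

Rural Housing Credit: 3% of the $17,700 excess over $319,800 is $531; credit = $9,250 − $531 = $8,719.

$8,719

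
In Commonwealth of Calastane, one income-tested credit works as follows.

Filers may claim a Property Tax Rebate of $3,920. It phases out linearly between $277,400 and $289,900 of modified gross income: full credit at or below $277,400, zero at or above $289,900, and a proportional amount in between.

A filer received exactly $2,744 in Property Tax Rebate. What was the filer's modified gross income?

$281,150

$2,744 is 2,744/3,920 of the full $3,920, so 1,176/3,920 of the $12,500 range has been used: income = $277,400 + $12,500 × 1,176/3,920 = $281,150.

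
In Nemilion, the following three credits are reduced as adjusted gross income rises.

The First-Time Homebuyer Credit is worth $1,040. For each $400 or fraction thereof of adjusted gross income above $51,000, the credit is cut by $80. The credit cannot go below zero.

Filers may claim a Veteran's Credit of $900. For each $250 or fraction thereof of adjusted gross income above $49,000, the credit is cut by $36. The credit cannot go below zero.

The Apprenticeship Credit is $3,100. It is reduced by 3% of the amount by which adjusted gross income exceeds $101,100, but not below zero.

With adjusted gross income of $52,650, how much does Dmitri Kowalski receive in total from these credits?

First-Time Homebuyer Credit: income exceeds $51,000 by $1,650, which is 5 full-or-partial $400 increments; reduction = 5 × $80 = $400, leaving $640.
Veteran's Credit: income exceeds $49,000 by $3,650, which is 15 full-or-partial $250 increments; reduction = 15 × $36 = $540, leaving $360.
Apprenticeship Credit: $52,650 is at or below the $101,100 threshold, so the full $3,100 applies.
Total: $640 + $360 + $3,100 = $4,100.

$4,100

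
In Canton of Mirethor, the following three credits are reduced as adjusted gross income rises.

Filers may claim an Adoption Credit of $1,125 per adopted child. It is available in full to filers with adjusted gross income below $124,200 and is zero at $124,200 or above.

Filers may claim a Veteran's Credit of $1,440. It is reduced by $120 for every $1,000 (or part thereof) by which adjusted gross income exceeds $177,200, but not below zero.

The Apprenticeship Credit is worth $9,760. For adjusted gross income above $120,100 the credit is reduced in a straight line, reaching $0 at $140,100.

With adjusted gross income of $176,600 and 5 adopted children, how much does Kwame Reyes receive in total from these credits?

Adoption Credit: base = 5 × $1,125 = $5,625. $176,600 meets or exceeds the $124,200 cutoff, so the credit is $0.
Veteran's Credit: $176,600 is at or below the $177,200 threshold, so the full $1,440 applies.
Apprenticeship Credit: $176,600 is at or above $140,100, so the credit is $0.
Total: $0 + $1,440 + $0 = $1,440.

$1,440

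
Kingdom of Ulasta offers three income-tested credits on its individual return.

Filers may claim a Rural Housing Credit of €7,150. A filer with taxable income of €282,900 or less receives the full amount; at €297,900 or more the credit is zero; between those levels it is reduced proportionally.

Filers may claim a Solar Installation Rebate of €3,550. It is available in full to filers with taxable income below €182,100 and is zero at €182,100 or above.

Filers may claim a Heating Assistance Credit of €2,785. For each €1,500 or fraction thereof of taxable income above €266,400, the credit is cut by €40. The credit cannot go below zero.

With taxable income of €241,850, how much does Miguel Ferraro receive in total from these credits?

Rural Housing Credit: €241,850 is at or below the €282,900 threshold, so the full €7,150 applies.
Solar Installation Rebate: €241,850 meets or exceeds the €182,100 cutoff, so the credit is €0.
Heating Assistance Credit: €241,850 is at or below the €266,400 threshold, so the full €2,785 applies.
Total: €7,150 + €0 + €2,785 = €9,935.

€9,935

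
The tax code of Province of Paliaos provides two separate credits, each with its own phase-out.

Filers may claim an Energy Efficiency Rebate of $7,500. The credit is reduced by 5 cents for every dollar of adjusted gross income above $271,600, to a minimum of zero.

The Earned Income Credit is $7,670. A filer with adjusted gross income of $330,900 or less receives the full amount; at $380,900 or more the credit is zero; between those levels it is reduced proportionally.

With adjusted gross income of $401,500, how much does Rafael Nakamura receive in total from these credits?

Energy Efficiency Rebate: 5% of the $129,900 excess over $271,600 is $6,495; credit = $7,500 − $6,495 = $1,005.
Earned Income Credit: $401,500 is at or above $380,900, so the credit is $0.
Total: $1,005 + $0 = $1,005.

$1,005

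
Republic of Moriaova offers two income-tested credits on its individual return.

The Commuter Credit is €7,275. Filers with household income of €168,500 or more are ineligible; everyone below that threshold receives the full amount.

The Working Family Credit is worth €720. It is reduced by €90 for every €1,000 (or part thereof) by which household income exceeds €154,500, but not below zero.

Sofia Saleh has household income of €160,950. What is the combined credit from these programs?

Commuter Credit: €160,950 is below the €168,500 cutoff, so the full €7,275 applies.
Working Family Credit: income exceeds €154,500 by €6,450, which is 7 full-or-partial €1,000 increments; reduction = 7 × €90 = €630, leaving €90.
Total: €7,275 + €90 = €7,365.

€7,365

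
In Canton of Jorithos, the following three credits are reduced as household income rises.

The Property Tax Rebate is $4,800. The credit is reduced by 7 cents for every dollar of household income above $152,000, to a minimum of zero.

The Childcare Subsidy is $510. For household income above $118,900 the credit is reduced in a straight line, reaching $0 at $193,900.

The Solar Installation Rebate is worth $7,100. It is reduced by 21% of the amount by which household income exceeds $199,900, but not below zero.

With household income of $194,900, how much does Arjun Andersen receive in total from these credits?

Property Tax Rebate: 7% of the $42,900 excess over $152,000 is $3,003; credit = $4,800 − $3,003 = $1,797.
Childcare Subsidy: $194,900 is at or above $193,900, so the credit is $0.
Solar Installation Rebate: $194,900 is at or below the $199,900 threshold, so the full $7,100 applies.
Total: $1,797 + $0 + $7,100 = $8,897.

$8,897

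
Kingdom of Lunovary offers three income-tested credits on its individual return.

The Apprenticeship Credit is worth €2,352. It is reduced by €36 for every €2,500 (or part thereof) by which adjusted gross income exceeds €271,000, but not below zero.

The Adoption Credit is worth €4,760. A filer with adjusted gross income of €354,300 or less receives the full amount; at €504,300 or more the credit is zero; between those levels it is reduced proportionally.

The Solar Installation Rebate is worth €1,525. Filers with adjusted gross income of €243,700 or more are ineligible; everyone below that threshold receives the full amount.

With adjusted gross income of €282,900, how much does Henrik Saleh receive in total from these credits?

€6,932

Apprenticeship Credit: income exceeds €271,000 by €11,900, which is 5 full-or-partial €2,500 increments; reduction = 5 × €36 = €180, leaving €2,172.
Adoption Credit: €282,900 is at or below the €354,300 threshold, so the full €4,760 applies.
Solar Installation Rebate: €282,900 meets or exceeds the €243,700 cutoff, so the credit is €0.
Total: €2,172 + €4,760 + €0 = €6,932.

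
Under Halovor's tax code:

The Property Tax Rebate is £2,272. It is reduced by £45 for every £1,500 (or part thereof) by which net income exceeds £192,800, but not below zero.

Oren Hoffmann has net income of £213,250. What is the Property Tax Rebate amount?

Property Tax Rebate: income exceeds £192,800 by £20,450, which is 14 full-or-partial £1,500 increments; reduction = 14 × £45 = £630, leaving £1,642.

£1,642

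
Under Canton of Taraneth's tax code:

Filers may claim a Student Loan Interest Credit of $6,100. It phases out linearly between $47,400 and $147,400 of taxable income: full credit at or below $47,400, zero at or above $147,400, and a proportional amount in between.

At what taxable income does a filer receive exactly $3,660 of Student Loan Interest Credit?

$3,660 is 3,660/6,100 of the full $6,100, so 2,440/6,100 of the $100,000 range has been used: income = $47,400 + $100,000 × 2,440/6,100 = $87,400.

$87,400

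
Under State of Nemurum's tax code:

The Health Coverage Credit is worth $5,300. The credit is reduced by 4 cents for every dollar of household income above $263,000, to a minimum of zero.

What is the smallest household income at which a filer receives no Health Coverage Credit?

The credit falls by 4% of each dollar above $263,000, so it reaches zero when the excess is $5,300 / 4% = $132,500: income = $263,000 + $132,500 = $395,500.

$395,500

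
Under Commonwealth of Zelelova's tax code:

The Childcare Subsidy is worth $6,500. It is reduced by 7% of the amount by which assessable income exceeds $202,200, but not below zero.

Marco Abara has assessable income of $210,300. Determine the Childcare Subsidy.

$5,933

Childcare Subsidy: 7% of the $8,100 excess over $202,200 is $567; credit = $6,500 − $567 = $5,933.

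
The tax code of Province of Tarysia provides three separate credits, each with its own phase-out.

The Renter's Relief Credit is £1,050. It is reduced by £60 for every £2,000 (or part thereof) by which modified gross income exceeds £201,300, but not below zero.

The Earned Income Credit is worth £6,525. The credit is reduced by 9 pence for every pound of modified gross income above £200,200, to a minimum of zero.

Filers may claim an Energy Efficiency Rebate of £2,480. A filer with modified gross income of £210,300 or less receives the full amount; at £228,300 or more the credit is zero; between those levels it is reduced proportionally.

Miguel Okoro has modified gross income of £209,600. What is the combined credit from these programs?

£8,909

Renter's Relief Credit: income exceeds £201,300 by £8,300, which is 5 full-or-partial £2,000 increments; reduction = 5 × £60 = £300, leaving £750.
Earned Income Credit: 9% of the £9,400 excess over £200,200 is £846; credit = £6,525 − £846 = £5,679.
Energy Efficiency Rebate: £209,600 is at or below the £210,300 threshold, so the full £2,480 applies.
Total: £750 + £5,679 + £2,480 = £8,909.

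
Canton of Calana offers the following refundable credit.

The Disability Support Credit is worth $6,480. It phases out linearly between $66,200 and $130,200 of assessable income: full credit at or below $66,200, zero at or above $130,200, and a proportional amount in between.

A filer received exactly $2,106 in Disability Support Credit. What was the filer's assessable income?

$2,106 is 2,106/6,480 of the full $6,480, so 4,374/6,480 of the $64,000 range has been used: income = $66,200 + $64,000 × 4,374/6,480 = $109,400.

$109,400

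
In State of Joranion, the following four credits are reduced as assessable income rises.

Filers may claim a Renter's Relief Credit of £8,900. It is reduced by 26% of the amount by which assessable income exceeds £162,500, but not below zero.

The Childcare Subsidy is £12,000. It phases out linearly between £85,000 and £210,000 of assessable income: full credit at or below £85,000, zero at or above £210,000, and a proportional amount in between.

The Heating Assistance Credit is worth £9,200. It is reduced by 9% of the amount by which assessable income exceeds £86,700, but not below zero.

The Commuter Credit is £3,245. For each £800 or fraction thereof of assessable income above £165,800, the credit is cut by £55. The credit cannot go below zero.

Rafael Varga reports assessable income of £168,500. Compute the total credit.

£16,187

Renter's Relief Credit: 26% of the £6,000 excess over £162,500 is £1,560; credit = £8,900 − £1,560 = £7,340.
Childcare Subsidy: £168,500 is £83,500 into a £125,000 phase-out range, leaving 41,500/125,000 of the credit: £12,000 × 41,500/125,000 = £3,984.
Heating Assistance Credit: 9% of the £81,800 excess over £86,700 is £7,362; credit = £9,200 − £7,362 = £1,838.
Commuter Credit: income exceeds £165,800 by £2,700, which is 4 full-or-partial £800 increments; reduction = 4 × £55 = £220, leaving £3,025.
Total: £7,340 + £3,984 + £1,838 + £3,025 = £16,187.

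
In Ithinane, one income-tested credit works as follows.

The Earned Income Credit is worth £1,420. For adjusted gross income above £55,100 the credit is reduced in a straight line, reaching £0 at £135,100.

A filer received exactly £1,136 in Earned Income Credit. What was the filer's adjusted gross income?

£1,136 is 1,136/1,420 of the full £1,420, so 284/1,420 of the £80,000 range has been used: income = £55,100 + £80,000 × 284/1,420 = £71,100.

£71,100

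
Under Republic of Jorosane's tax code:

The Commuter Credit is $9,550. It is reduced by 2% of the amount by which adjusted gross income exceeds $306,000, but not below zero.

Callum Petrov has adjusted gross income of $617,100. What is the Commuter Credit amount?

$3,328

Commuter Credit: 2% of the $311,100 excess over $306,000 is $6,222; credit = $9,550 − $6,222 = $3,328.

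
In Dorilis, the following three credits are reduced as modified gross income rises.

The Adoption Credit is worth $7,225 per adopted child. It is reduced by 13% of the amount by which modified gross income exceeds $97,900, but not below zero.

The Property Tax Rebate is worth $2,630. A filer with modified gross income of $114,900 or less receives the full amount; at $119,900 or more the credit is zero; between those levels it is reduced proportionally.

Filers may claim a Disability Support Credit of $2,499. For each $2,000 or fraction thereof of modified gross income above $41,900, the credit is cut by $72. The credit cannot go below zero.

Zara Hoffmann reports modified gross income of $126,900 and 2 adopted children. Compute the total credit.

$10,680

Adoption Credit: base = 2 × $7,225 = $14,450. 13% of the $29,000 excess over $97,900 is $3,770; credit = $14,450 − $3,770 = $10,680.
Property Tax Rebate: $126,900 is at or above $119,900, so the credit is $0.
Disability Support Credit: income exceeds $41,900 by $85,000 → 43 increments × $72 = $3,096 ≥ base, so the credit is $0.
Total: $10,680 + $0 + $0 = $10,680.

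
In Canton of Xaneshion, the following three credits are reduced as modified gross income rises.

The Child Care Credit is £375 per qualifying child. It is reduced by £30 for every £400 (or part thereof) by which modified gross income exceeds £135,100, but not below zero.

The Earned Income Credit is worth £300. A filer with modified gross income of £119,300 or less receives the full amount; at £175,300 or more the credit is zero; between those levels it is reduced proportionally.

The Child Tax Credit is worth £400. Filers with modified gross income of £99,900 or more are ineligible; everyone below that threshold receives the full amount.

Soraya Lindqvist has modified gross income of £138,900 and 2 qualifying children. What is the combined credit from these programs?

£645

Child Care Credit: base = 2 × £375 = £750. income exceeds £135,100 by £3,800, which is 10 full-or-partial £400 increments; reduction = 10 × £30 = £300, leaving £450.
Earned Income Credit: £138,900 is £19,600 into a £56,000 phase-out range, leaving 36,400/56,000 of the credit: £300 × 36,400/56,000 = £195.
Child Tax Credit: £138,900 meets or exceeds the £99,900 cutoff, so the credit is £0.
Total: £450 + £195 + £0 = £645.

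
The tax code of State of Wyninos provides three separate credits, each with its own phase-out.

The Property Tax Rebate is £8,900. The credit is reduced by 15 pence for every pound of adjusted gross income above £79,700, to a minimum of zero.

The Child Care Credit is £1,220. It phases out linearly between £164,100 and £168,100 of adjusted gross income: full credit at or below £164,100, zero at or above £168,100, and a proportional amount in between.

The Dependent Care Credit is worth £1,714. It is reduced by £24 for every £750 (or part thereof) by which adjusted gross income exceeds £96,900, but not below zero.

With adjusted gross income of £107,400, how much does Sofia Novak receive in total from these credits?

£7,343

Property Tax Rebate: 15% of the £27,700 excess over £79,700 is £4,155; credit = £8,900 − £4,155 = £4,745.
Child Care Credit: £107,400 is at or below the £164,100 threshold, so the full £1,220 applies.
Dependent Care Credit: income exceeds £96,900 by £10,500, which is 14 full-or-partial £750 increments; reduction = 14 × £24 = £336, leaving £1,378.
Total: £4,745 + £1,220 + £1,378 = £7,343.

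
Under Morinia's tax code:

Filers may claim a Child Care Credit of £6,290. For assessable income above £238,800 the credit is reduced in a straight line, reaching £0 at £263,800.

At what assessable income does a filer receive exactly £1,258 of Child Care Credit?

£1,258 is 1,258/6,290 of the full £6,290, so 5,032/6,290 of the £25,000 range has been used: income = £238,800 + £25,000 × 5,032/6,290 = £258,800.

£258,800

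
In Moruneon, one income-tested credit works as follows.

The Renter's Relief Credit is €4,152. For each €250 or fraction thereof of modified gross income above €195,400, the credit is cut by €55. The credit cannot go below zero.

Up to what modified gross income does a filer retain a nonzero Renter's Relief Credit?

After 75 increments the reduction is 75 × €55 = €4,125, leaving €27; one more increment wipes it out. Increment 75 ends at excess 75 × €250 = €18,750, so the highest qualifying income is €195,400 + €18,750 = €214,150.

€214,150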